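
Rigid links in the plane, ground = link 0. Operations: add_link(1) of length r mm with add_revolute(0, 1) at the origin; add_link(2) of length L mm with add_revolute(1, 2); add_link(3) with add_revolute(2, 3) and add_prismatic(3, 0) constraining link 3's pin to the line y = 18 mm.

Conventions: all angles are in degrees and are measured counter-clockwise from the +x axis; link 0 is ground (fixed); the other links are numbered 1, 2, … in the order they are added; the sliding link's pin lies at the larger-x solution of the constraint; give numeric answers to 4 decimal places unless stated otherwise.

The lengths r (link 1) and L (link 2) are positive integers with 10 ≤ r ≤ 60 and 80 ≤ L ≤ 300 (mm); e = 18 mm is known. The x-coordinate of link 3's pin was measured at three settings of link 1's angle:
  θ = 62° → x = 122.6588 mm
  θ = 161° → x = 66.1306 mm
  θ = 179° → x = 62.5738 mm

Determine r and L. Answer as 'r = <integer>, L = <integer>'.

constraint per measurement: (x − r cos θ)² + (r sin θ − e)² = L²
subtracting the θ₁ and θ₂ equations cancels the r² and L² terms:
r = (x₁² − x₂²) / (2[(x₁cos θ₁ + e sin θ₁) − (x₂cos θ₂ + e sin θ₂)]) = 41.0000 → r = 41
L² = (x₁ − r cos θ₁)² + (r sin θ₁ − e)² = 11024.9955 → L = 105.0000 → L = 105
check at θ₃=179°: x = 62.5738 (printed 62.5738) ✓

r = 41, L = 105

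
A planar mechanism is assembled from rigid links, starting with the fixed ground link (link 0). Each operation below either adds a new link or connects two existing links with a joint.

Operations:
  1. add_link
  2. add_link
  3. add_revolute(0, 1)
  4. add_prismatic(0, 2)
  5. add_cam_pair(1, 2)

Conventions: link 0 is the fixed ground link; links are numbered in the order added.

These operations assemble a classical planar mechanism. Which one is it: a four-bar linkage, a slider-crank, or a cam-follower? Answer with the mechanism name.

links: 3 (incl. ground); joints: 1 revolute, 1 prismatic, 1 higher (cam) pair, forming one closed loop
3 links, revolute + prismatic + higher pair in one loop → cam-follower

cam-follower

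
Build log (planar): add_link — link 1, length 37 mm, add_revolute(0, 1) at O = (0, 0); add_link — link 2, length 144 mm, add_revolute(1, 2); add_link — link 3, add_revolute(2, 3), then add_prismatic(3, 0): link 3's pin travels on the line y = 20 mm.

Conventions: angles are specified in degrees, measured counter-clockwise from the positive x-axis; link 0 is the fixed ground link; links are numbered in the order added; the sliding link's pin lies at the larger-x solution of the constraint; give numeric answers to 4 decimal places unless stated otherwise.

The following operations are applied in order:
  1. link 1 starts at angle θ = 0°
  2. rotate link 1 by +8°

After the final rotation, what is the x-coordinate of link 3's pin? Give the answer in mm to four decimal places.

geometry: r = 37 mm, L = 144 mm, e = 20 mm; θ starts at 0°
rotate link 1 by +8°: θ ← 0° +8° = 8°
crank pin P = (r cos θ, r sin θ) = (36.639919, 5.149405)
h = r sin θ − e = 5.149405 − 20 = -14.850595
x = r cos θ + √(L² − h²) = 36.639919 + 143.232188 = 179.872107

179.8721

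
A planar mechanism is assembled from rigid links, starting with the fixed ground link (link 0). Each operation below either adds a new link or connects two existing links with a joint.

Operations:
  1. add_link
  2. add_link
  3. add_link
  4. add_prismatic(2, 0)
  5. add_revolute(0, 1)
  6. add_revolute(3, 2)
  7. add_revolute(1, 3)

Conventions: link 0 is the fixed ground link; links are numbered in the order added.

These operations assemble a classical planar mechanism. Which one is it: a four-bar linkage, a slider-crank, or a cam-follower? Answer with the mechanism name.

links: 4 (incl. ground); joints: 3 revolute, 1 prismatic, 0 higher (cam) pair, forming one closed loop
4 links, 3 revolutes + 1 prismatic in one loop → slider-crank

slider-crank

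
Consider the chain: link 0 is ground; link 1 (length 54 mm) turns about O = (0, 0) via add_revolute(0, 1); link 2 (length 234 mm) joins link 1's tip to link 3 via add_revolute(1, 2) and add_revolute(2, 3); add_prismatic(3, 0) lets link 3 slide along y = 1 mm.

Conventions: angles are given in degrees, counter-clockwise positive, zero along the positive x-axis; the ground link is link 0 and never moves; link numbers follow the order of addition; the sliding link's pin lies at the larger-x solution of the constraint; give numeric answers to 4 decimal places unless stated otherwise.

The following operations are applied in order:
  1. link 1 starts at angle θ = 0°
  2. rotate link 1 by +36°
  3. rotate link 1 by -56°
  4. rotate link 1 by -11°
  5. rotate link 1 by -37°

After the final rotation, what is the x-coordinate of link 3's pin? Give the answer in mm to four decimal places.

geometry: r = 54 mm, L = 234 mm, e = 1 mm; θ starts at 0°
rotate link 1 by +36°: θ ← 0° +36° = 36°
rotate link 1 by -56°: θ ← 36° -56° = -20°
rotate link 1 by -11°: θ ← -20° -11° = -31°
rotate link 1 by -37°: θ ← -31° -37° = -68°
crank pin P = (r cos θ, r sin θ) = (20.228756, -50.067928)
h = r sin θ − e = -50.067928 − 1 = -51.067928
x = r cos θ + √(L² − h²) = 20.228756 + 228.359512 = 248.588268

248.5883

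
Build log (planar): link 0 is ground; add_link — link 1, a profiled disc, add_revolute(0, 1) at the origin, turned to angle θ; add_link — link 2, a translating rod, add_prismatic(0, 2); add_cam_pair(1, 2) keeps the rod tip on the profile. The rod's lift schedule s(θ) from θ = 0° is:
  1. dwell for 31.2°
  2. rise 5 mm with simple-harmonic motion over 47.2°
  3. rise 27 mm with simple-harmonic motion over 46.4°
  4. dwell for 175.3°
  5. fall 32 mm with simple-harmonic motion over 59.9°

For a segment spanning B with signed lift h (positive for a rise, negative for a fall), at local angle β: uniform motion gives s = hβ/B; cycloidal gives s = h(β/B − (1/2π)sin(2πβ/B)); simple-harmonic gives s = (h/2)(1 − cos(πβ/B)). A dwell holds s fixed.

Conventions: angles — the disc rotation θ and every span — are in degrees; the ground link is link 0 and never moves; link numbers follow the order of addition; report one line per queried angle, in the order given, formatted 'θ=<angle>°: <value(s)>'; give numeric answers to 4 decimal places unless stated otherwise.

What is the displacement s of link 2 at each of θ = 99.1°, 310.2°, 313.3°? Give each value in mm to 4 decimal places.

seg 1 [0°–31.2°] dwell: s stays 0.0000
seg 2 [31.2°–78.4°] simple-harmonic, h=5: full span → s += 5 → s = 5.0000
seg 3 [78.4°–124.8°] simple-harmonic, h=27: θ=99.1° here. β=20.7, B=46.4. 27/2·(1 − cos(π·0.4461)) = 11.2258 → s = 16.2258
seg 3 [78.4°–124.8°] simple-harmonic, h=27: full span → s += 27 → s = 32.0000
seg 4 [124.8°–300.1°] dwell: s stays 32.0000
seg 5 [300.1°–360°] simple-harmonic, h=-32: θ=310.2° here. β=10.1, B=59.9. -32/2·(1 − cos(π·0.1686)) = -2.1928 → s = 29.8072
seg 5 [300.1°–360°] simple-harmonic, h=-32: θ=313.3° here. β=13.2, B=59.9. -32/2·(1 − cos(π·0.2204)) = -3.6836 → s = 28.3164

θ=99.1°: 16.2258
θ=310.2°: 29.8072
θ=313.3°: 28.3164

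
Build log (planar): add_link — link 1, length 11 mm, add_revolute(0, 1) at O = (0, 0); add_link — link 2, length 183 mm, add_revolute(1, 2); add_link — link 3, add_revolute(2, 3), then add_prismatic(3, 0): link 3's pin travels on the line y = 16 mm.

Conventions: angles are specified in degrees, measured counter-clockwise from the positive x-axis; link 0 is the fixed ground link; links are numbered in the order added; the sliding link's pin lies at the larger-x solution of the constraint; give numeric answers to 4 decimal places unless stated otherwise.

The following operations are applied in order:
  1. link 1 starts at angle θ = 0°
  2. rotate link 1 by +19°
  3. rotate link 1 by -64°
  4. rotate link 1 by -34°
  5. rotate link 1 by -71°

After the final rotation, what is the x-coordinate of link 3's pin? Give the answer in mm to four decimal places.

geometry: r = 11 mm, L = 183 mm, e = 16 mm; θ starts at 0°
rotate link 1 by +19°: θ ← 0° +19° = 19°
rotate link 1 by -64°: θ ← 19° -64° = -45°
rotate link 1 by -34°: θ ← -45° -34° = -79°
rotate link 1 by -71°: θ ← -79° -71° = -150°
crank pin P = (r cos θ, r sin θ) = (-9.526279, -5.500000)
h = r sin θ − e = -5.500000 − 16 = -21.500000
x = r cos θ + √(L² − h²) = -9.526279 + 181.732633 = 172.206354

172.2064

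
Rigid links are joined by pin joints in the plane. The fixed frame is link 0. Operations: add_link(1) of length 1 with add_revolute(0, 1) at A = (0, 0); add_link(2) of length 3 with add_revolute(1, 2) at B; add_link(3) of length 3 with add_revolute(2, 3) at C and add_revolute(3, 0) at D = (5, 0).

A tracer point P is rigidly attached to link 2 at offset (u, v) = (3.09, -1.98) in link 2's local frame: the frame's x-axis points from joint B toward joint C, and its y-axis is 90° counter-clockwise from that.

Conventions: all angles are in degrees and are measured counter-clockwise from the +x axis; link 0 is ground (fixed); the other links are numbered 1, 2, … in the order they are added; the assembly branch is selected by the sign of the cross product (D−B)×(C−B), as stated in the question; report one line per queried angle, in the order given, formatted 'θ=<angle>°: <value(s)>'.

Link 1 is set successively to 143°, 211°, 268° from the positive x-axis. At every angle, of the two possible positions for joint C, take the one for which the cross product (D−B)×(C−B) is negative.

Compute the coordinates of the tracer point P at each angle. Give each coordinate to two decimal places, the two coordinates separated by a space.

A=(0,0), D=(5.00,0)
θ=143°: B = A + 1.00·(cos143°, sin143°) = (-0.7986, 0.6018)
θ=143°: |BD| = 5.8298
θ=143°: circle(B,3.00) ∩ circle(D,3.00): a=2.9149, h=0.7095
θ=143°:   candidates: C₊=(2.1739,1.0066) cross=4.136; C₋=(2.0274,-0.4048) cross=-4.136
θ=143°:   branch - wants cross < 0 → take C=(2.0274,-0.4048) (cross=-4.136)
θ=143°: ex = (C−B)/|BC| = (0.9420,-0.3355); ey = (0.3355,0.9420)
θ=143°: P = B + 3.09·ex + -1.98·ey = (1.4478,-2.3002)
θ=211°: B = A + 1.00·(cos211°, sin211°) = (-0.8572, -0.5150)
θ=211°: |BD| = 5.8798
θ=211°: circle(B,3.00) ∩ circle(D,3.00): a=2.9399, h=0.5976
θ=211°:   candidates: C₊=(2.0191,0.3377) cross=3.514; C₋=(2.1238,-0.8528) cross=-3.514
θ=211°:   branch - wants cross < 0 → take C=(2.1238,-0.8528) (cross=-3.514)
θ=211°: ex = (C−B)/|BC| = (0.9936,-0.1126); ey = (0.1126,0.9936)
θ=211°: P = B + 3.09·ex + -1.98·ey = (1.9903,-2.8303)
θ=268°: B = A + 1.00·(cos268°, sin268°) = (-0.0349, -0.9994)
θ=268°: |BD| = 5.1331
θ=268°: circle(B,3.00) ∩ circle(D,3.00): a=2.5666, h=1.5533
θ=268°:   candidates: C₊=(2.1801,1.0239) cross=7.973; C₋=(2.7850,-2.0233) cross=-7.973
θ=268°:   branch - wants cross < 0 → take C=(2.7850,-2.0233) (cross=-7.973)
θ=268°: ex = (C−B)/|BC| = (0.9400,-0.3413); ey = (0.3413,0.9400)
θ=268°: P = B + 3.09·ex + -1.98·ey = (2.1938,-3.9151)

θ=143°: 1.45 -2.30
θ=211°: 1.99 -2.83
θ=268°: 2.19 -3.92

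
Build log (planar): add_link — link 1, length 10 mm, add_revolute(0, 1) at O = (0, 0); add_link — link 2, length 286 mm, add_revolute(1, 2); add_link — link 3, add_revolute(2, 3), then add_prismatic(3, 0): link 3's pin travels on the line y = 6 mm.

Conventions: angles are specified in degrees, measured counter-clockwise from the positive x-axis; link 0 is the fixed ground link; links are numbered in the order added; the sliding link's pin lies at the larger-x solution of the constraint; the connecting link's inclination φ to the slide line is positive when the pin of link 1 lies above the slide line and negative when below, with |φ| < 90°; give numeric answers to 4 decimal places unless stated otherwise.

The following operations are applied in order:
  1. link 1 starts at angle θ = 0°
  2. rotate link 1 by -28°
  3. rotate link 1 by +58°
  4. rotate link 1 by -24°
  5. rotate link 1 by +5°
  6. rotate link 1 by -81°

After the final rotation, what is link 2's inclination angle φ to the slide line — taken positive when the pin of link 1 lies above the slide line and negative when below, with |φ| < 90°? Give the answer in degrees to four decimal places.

geometry: r = 10 mm, L = 286 mm, e = 6 mm; θ starts at 0°
rotate link 1 by -28°: θ ← 0° -28° = -28°
rotate link 1 by +58°: θ ← -28° +58° = 30°
rotate link 1 by -24°: θ ← 30° -24° = 6°
rotate link 1 by +5°: θ ← 6° +5° = 11°
rotate link 1 by -81°: θ ← 11° -81° = -70°
h = r sin θ − e = -9.396926 − 6 = -15.396926
sin φ = h / L = -15.396926 / 286 = -0.05383541
φ = arcsin(-0.05383541) = -3.086033°

-3.0860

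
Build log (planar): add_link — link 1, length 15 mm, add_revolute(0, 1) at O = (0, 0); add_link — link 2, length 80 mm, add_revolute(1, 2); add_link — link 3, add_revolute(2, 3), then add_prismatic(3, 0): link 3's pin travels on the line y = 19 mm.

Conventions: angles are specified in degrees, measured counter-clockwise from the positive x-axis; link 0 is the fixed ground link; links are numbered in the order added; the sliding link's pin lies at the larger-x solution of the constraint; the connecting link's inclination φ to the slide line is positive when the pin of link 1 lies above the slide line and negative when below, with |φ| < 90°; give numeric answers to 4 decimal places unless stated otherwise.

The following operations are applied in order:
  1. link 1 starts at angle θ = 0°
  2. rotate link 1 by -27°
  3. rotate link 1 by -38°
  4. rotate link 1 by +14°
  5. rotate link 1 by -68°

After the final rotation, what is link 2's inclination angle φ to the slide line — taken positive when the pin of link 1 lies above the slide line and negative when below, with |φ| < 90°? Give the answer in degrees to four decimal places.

geometry: r = 15 mm, L = 80 mm, e = 19 mm; θ starts at 0°
rotate link 1 by -27°: θ ← 0° -27° = -27°
rotate link 1 by -38°: θ ← -27° -38° = -65°
rotate link 1 by +14°: θ ← -65° +14° = -51°
rotate link 1 by -68°: θ ← -51° -68° = -119°
h = r sin θ − e = -13.119296 − 19 = -32.119296
sin φ = h / L = -32.119296 / 80 = -0.40149120
φ = arcsin(-0.40149120) = -23.671433°

-23.6714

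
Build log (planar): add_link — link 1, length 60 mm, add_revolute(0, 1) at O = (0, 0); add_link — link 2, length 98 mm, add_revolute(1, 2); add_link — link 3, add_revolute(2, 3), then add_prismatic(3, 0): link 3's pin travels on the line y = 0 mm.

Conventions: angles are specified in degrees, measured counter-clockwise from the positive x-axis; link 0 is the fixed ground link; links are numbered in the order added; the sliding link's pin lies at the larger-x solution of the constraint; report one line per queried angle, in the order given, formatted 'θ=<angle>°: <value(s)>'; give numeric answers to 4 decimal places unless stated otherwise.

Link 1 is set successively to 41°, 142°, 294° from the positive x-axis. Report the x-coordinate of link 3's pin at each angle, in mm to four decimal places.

geometry: r = 60 mm, L = 98 mm, e = 0 mm
θ=41°: crank pin P = (r cos θ, r sin θ) = (45.282575, 39.363542)
θ=41°: h = r sin θ − e = 39.363542 − 0 = 39.363542
θ=41°: x = r cos θ + √(L² − h²) = 45.282575 + 89.746931 = 135.029506
θ=142°: crank pin P = (r cos θ, r sin θ) = (-47.280645, 36.939689)
θ=142°: h = r sin θ − e = 36.939689 − 0 = 36.939689
θ=142°: x = r cos θ + √(L² − h²) = -47.280645 + 90.771468 = 43.490823
θ=294°: crank pin P = (r cos θ, r sin θ) = (24.404199, -54.812727)
θ=294°: h = r sin θ − e = -54.812727 − 0 = -54.812727
θ=294°: x = r cos θ + √(L² − h²) = 24.404199 + 81.237706 = 105.641905

θ=41°: 135.0295
θ=142°: 43.4908
θ=294°: 105.6419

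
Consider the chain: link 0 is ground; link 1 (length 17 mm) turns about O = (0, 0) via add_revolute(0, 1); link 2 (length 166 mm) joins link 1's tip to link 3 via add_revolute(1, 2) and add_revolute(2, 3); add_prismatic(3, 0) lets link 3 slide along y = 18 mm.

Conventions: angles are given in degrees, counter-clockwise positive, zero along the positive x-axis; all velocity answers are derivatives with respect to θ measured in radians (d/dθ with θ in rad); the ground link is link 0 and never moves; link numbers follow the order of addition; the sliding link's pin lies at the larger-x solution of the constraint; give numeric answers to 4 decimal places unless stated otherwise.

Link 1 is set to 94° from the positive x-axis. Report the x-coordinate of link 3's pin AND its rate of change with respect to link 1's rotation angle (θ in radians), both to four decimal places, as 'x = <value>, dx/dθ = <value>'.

geometry: r = 17 mm, L = 166 mm, e = 18 mm
crank pin P = (r cos θ, r sin θ) = (-1.185860, 16.958589)
h = r sin θ − e = 16.958589 − 18 = -1.041411
x = r cos θ + √(L² − h²) = -1.185860 + 165.996733 = 164.810873
dx/dθ = −r sin θ − h·r cos θ/√(L² − h²) (θ in radians; h = -1.041411) = -16.966029

x = 164.8109, dx/dθ = -16.9660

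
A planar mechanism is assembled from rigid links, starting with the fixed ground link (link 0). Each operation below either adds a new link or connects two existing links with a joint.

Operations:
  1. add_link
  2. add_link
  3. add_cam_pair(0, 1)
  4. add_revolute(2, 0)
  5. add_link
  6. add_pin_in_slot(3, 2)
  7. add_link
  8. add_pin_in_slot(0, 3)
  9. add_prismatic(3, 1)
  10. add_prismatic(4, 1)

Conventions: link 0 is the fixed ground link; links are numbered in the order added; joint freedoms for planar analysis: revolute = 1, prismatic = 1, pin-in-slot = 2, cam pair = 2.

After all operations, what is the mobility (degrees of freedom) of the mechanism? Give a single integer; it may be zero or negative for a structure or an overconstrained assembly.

L=1 J1=0 J2=0
add link → L=2 J1=0 J2=0
add link → L=3 J1=0 J2=0
C@0,1 dof=2 J2 → L=3 J1=0 J2=1
R@2,0 dof=1 J1 → L=3 J1=1 J2=1
add link → L=4 J1=1 J2=1
PS@3,2 dof=2 J2 → L=4 J1=1 J2=2
add link → L=5 J1=1 J2=2
PS@0,3 dof=2 J2 → L=5 J1=1 J2=3
P@3,1 dof=1 J1 → L=5 J1=2 J2=3
P@4,1 dof=1 J1 → L=5 J1=3 J2=3
M=3(L−1)−2J1−J2=3·4−2·3−3=3

M = 3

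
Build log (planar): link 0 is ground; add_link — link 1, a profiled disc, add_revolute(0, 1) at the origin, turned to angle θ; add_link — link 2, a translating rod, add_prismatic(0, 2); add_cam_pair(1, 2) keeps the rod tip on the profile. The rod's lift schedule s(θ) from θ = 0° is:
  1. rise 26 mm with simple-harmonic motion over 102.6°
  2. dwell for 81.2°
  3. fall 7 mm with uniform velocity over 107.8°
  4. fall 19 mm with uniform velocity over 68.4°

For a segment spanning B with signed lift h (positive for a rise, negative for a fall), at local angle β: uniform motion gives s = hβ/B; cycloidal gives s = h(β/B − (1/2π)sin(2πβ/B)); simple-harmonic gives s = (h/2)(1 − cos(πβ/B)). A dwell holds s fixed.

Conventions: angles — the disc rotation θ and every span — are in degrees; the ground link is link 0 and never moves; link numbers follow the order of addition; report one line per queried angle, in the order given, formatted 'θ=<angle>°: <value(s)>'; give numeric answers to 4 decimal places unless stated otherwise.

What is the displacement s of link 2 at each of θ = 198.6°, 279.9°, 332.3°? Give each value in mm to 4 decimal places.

seg 1 [0°–102.6°] simple-harmonic, h=26: full span → s += 26 → s = 26.0000
seg 2 [102.6°–183.8°] dwell: s stays 26.0000
seg 3 [183.8°–291.6°] uniform, h=-7: θ=198.6° here. β=14.8, B=107.8. -7·14.8/107.8 = -0.9610 → s = 25.0390
seg 3 [183.8°–291.6°] uniform, h=-7: θ=279.9° here. β=96.1, B=107.8. -7·96.1/107.8 = -6.2403 → s = 19.7597
seg 3 [183.8°–291.6°] uniform, h=-7: full span → s += -7 → s = 19.0000
seg 4 [291.6°–360°] uniform, h=-19: θ=332.3° here. β=40.7, B=68.4. -19·40.7/68.4 = -11.3056 → s = 7.6944

θ=198.6°: 25.0390
θ=279.9°: 19.7597
θ=332.3°: 7.6944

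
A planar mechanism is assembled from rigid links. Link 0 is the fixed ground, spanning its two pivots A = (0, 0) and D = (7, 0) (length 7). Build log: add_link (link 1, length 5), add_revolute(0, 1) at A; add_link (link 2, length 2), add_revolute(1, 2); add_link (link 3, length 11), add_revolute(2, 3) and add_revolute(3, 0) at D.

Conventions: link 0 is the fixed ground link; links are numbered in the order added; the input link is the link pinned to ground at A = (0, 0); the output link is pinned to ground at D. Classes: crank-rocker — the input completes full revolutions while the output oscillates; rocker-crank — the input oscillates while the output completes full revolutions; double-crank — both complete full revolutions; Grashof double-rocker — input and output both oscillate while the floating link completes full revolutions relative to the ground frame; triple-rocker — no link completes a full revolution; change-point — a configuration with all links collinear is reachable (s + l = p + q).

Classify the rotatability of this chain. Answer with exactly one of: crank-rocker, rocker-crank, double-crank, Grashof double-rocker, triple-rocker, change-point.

lengths: ground=7, input=5, coupler=2, output=11
sorted: s=2 (shortest), l=11 (longest), p+q=12
s + l = 13 vs p + q = 12
s + l > p + q → non-Grashof → no link fully rotates → triple-rocker

triple-rocker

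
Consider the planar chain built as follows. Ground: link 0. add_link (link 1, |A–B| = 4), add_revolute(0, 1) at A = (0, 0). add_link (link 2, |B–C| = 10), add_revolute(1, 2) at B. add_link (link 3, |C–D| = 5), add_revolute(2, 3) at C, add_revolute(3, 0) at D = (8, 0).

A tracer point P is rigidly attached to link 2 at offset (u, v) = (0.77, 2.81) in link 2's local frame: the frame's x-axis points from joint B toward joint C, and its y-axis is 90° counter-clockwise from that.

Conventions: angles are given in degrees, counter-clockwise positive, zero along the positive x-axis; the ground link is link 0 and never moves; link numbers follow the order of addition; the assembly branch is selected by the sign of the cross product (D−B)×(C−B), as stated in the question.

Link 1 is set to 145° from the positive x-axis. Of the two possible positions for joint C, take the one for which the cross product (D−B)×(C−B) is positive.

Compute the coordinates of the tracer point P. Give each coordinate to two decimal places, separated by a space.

A=(0,0), D=(8.00,0)
B = A + 4.00·(cos145°, sin145°) = (-3.2766, 2.2943)
|BD| = 11.5076
circle(B,10.00) ∩ circle(D,5.00): a=9.0125, h=4.3329
  candidates: C₊=(6.4188,4.7434) cross=49.862; C₋=(4.6911,-3.7485) cross=-49.862
  branch + wants cross > 0 → take C=(6.4188,4.7434) (cross=49.862)
ex = (C−B)/|BC| = (0.9695,0.2449); ey = (-0.2449,0.9695)
P = B + 0.77·ex + 2.81·ey = (-3.2183,5.2073)

-3.22 5.21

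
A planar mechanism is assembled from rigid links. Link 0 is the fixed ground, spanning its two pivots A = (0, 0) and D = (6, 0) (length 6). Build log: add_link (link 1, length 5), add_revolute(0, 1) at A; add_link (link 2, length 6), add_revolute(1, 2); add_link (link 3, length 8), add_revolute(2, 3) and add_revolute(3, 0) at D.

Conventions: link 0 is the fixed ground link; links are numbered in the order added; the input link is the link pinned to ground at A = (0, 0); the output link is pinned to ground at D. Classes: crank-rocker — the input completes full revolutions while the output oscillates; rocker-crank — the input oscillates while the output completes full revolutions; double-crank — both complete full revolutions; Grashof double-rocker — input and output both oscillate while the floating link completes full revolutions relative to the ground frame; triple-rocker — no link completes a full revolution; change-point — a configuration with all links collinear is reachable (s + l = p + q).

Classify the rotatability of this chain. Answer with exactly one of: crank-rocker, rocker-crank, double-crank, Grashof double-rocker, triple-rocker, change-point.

lengths: ground=6, input=5, coupler=6, output=8
sorted: s=5 (shortest), l=8 (longest), p+q=12
s + l = 13 vs p + q = 12
s + l > p + q → non-Grashof → no link fully rotates → triple-rocker

triple-rocker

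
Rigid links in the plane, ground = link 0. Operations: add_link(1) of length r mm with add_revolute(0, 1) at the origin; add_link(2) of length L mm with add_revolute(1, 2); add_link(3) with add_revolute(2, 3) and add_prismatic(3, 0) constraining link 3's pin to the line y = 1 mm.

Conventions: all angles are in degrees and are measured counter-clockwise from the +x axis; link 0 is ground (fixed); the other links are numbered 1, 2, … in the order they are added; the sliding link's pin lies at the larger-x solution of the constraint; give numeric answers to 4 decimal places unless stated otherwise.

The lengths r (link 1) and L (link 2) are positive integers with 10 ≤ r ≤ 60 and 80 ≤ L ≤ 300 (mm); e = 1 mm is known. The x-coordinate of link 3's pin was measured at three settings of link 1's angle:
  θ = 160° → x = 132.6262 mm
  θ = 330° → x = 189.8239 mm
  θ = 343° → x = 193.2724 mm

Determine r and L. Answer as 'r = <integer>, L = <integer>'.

constraint per measurement: (x − r cos θ)² + (r sin θ − e)² = L²
subtracting the θ₁ and θ₂ equations cancels the r² and L² terms:
r = (x₁² − x₂²) / (2[(x₁cos θ₁ + e sin θ₁) − (x₂cos θ₂ + e sin θ₂)]) = 32.0000 → r = 32
L² = (x₁ − r cos θ₁)² + (r sin θ₁ − e)² = 26569.0028 → L = 163.0000 → L = 163
check at θ₃=343°: x = 193.2724 (printed 193.2724) ✓

r = 32, L = 163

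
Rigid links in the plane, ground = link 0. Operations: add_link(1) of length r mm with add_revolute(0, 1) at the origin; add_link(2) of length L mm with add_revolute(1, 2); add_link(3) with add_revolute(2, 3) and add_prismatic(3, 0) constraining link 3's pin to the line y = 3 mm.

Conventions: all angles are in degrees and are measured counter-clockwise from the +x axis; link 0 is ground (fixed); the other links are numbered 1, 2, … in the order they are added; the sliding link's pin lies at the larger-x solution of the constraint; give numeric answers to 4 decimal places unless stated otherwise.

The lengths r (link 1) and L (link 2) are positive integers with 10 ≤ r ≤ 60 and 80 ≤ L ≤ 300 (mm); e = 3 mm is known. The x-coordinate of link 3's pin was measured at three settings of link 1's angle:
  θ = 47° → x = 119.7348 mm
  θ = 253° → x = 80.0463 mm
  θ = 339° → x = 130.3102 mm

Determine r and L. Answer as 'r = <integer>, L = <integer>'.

constraint per measurement: (x − r cos θ)² + (r sin θ − e)² = L²
subtracting the θ₁ and θ₂ equations cancels the r² and L² terms:
r = (x₁² − x₂²) / (2[(x₁cos θ₁ + e sin θ₁) − (x₂cos θ₂ + e sin θ₂)]) = 36.0000 → r = 36
L² = (x₁ − r cos θ₁)² + (r sin θ₁ − e)² = 9604.0065 → L = 98.0000 → L = 98
check at θ₃=339°: x = 130.3102 (printed 130.3102) ✓

r = 36, L = 98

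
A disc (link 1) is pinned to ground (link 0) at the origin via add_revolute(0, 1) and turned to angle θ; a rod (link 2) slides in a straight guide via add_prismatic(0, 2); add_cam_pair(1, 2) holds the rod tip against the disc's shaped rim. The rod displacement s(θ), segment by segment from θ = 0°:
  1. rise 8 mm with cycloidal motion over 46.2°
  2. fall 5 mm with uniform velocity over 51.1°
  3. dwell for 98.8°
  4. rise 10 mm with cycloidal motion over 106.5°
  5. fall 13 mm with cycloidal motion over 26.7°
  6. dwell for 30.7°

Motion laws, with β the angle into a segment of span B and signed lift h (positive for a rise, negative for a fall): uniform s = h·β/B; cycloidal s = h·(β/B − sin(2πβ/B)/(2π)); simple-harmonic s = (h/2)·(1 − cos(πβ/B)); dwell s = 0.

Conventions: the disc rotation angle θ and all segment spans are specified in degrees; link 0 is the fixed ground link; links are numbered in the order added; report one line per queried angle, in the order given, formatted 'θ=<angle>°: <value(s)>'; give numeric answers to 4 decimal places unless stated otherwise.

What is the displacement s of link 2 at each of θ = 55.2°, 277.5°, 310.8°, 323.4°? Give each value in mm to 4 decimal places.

segment 1 (0° to 46.2°, cycloidal, h = 8) is passed completely: s = 0.0000 + (8) = 8.0000
θ = 55.2° falls in segment 2 (46.2° to 97.3°, uniform, h = -5): β = 55.2 − 46.2 = 9°, B = 51.1°; Δs = -5·9/51.1 = -0.8806; s = 8.0000 − 0.8806 = 7.1194
segment 2 (46.2° to 97.3°, uniform, h = -5) is passed completely: s = 8.0000 + (-5) = 3.0000
segment 3 (97.3° to 196.1°, dwell): s unchanged at 3.0000
θ = 277.5° falls in segment 4 (196.1° to 302.6°, cycloidal, h = 10): β = 277.5 − 196.1 = 81.4°, B = 106.5°; Δs = 10·(0.7643 − sin(2π·0.7643)/(2π)) = 9.2283; s = 3.0000 + 9.2283 = 12.2283
segment 4 (196.1° to 302.6°, cycloidal, h = 10) is passed completely: s = 3.0000 + (10) = 13.0000
θ = 310.8° falls in segment 5 (302.6° to 329.3°, cycloidal, h = -13): β = 310.8 − 302.6 = 8.2°, B = 26.7°; Δs = -13·(0.3071 − sin(2π·0.3071)/(2π)) = -2.0553; s = 13.0000 − 2.0553 = 10.9447
θ = 323.4° falls in segment 5 (302.6° to 329.3°, cycloidal, h = -13): β = 323.4 − 302.6 = 20.8°, B = 26.7°; Δs = -13·(0.7790 − sin(2π·0.7790)/(2π)) = -12.1620; s = 13.0000 − 12.1620 = 0.8380

θ=55.2°: 7.1194
θ=277.5°: 12.2283
θ=310.8°: 10.9447
θ=323.4°: 0.8380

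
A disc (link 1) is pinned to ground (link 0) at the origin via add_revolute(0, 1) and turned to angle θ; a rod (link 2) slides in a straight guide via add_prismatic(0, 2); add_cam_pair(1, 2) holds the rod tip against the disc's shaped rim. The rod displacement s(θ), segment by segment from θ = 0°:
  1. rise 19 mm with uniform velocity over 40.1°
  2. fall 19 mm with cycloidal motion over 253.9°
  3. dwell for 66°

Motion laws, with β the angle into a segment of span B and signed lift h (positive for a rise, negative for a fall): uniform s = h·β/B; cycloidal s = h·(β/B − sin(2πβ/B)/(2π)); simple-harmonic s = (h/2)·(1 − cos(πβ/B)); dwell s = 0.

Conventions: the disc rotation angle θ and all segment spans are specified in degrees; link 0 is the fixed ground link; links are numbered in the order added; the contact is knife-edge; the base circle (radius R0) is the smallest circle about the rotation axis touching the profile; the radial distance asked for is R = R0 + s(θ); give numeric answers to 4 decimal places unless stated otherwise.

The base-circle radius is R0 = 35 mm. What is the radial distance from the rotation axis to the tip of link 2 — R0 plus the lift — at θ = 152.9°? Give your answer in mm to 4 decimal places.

segment 1 (0° to 40.1°, uniform, h = 19) is passed completely: s = 0.0000 + (19) = 19.0000
θ = 152.9° falls in segment 2 (40.1° to 294°, cycloidal, h = -19): β = 152.9 − 40.1 = 112.8°, B = 253.9°; Δs = -19·(0.4443 − sin(2π·0.4443)/(2π)) = -7.4037; s = 19.0000 − 7.4037 = 11.5963
R = R0 + s = 35 + 11.5963 = 46.5963

46.5963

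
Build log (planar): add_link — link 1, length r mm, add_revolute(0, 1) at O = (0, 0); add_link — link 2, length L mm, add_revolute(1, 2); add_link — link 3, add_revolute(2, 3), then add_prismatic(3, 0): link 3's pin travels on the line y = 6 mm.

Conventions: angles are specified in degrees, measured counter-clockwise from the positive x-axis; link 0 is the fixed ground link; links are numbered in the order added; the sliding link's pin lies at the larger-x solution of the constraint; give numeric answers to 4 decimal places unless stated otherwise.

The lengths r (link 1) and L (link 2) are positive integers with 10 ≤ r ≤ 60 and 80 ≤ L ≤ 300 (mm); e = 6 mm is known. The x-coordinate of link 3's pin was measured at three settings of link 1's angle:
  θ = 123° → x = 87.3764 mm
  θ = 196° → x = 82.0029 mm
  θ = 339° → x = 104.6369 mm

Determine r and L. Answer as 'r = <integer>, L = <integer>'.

constraint per measurement: (x − r cos θ)² + (r sin θ − e)² = L²
subtracting the θ₁ and θ₂ equations cancels the r² and L² terms:
r = (x₁² − x₂²) / (2[(x₁cos θ₁ + e sin θ₁) − (x₂cos θ₂ + e sin θ₂)]) = 11.9999 → r = 12
L² = (x₁ − r cos θ₁)² + (r sin θ₁ − e)² = 8835.9931 → L = 94.0000 → L = 94
check at θ₃=339°: x = 104.6369 (printed 104.6369) ✓

r = 12, L = 94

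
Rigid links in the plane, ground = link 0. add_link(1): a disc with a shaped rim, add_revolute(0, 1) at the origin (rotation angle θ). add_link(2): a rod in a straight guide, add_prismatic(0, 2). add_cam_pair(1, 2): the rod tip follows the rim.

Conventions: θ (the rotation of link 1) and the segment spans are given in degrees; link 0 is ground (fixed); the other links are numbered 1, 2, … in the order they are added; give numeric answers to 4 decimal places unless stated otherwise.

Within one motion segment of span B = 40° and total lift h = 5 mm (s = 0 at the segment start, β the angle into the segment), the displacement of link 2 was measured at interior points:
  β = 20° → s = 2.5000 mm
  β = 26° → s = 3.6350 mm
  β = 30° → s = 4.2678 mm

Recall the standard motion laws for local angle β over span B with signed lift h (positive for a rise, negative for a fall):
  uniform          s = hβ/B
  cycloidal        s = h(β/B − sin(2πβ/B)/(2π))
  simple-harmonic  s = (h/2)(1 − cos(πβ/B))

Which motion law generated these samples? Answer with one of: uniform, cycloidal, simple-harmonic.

candidates at β/B = r: uniform s = h·r (linear in β); cycloidal s = h·(r − sin(2πr)/(2π)); simple-harmonic s = (h/2)(1 − cos(πr))
β=20°: printed 2.5000 | uniform 2.5000, cycloidal 2.5000, simple-harmonic 2.5000
β=26°: printed 3.6350 | uniform 3.2500, cycloidal 3.8938, simple-harmonic 3.6350
β=30°: printed 4.2678 | uniform 3.7500, cycloidal 4.5458, simple-harmonic 4.2678
only one law matches every sample → simple-harmonic

simple-harmonic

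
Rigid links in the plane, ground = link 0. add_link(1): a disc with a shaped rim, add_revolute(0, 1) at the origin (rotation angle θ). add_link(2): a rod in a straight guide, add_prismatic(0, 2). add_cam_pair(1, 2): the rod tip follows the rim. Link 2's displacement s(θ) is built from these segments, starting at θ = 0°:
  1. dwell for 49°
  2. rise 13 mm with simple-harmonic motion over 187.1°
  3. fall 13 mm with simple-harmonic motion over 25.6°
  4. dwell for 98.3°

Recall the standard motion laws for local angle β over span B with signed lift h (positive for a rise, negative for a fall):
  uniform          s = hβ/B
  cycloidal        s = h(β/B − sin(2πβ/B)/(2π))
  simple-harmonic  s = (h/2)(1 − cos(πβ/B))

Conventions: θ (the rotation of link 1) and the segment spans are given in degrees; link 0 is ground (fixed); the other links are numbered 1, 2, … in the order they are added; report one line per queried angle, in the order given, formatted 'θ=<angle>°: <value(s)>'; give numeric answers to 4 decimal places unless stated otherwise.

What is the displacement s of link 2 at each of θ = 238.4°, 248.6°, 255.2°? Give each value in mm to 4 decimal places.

segment 1 (0° to 49°, dwell): s unchanged at 0.0000
segment 2 (49° to 236.1°, simple-harmonic, h = 13) is passed completely: s = 0.0000 + (13) = 13.0000
θ = 238.4° falls in segment 3 (236.1° to 261.7°, simple-harmonic, h = -13): β = 238.4 − 236.1 = 2.3°, B = 25.6°; Δs = -13/2·(1 − cos(π·0.0898)) = -0.2572; s = 13.0000 − 0.2572 = 12.7428
θ = 248.6° falls in segment 3 (236.1° to 261.7°, simple-harmonic, h = -13): β = 248.6 − 236.1 = 12.5°, B = 25.6°; Δs = -13/2·(1 − cos(π·0.4883)) = -6.2608; s = 13.0000 − 6.2608 = 6.7392
θ = 255.2° falls in segment 3 (236.1° to 261.7°, simple-harmonic, h = -13): β = 255.2 − 236.1 = 19.1°, B = 25.6°; Δs = -13/2·(1 − cos(π·0.7461)) = -11.0394; s = 13.0000 − 11.0394 = 1.9606

θ=238.4°: 12.7428
θ=248.6°: 6.7392
θ=255.2°: 1.9606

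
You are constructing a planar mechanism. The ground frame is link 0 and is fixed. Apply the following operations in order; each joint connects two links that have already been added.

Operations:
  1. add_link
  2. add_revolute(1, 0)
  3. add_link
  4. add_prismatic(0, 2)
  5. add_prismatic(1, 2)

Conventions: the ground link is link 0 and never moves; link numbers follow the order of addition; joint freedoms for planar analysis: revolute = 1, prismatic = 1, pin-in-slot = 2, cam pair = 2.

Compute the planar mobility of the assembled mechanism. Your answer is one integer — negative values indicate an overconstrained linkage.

(L,J1,J2)=(1,0,0); link0 fixed
link1: (2,0,0)
R 1-0 [J1]: (2,1,0)
link2: (3,1,0)
P 0-2 [J1]: (3,2,0)
P 1-2 [J1]: (3,3,0)
Grübler: 3·2 − 2·3 − 0 = 0

M = 0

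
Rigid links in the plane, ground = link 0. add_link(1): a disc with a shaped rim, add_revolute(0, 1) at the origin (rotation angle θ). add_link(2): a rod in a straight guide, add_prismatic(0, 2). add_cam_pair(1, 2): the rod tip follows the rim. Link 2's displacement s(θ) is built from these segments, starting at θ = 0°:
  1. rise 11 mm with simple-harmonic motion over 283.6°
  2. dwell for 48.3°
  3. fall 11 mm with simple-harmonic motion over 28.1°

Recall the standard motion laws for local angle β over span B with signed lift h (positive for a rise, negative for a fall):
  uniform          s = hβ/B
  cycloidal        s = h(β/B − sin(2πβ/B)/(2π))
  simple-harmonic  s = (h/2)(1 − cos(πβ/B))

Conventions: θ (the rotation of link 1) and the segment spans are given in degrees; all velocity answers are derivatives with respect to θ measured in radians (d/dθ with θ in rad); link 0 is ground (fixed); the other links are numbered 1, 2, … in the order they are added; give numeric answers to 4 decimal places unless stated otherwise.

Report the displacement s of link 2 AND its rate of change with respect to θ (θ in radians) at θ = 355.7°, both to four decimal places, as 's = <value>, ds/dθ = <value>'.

segment 1 (0° to 283.6°, simple-harmonic, h = 11) is passed completely: s = 0.0000 + (11) = 11.0000
segment 2 (283.6° to 331.9°, dwell): s unchanged at 11.0000
θ = 355.7° falls in segment 3 (331.9° to 360°, simple-harmonic, h = -11): β = 355.7 − 331.9 = 23.8°, B = 28.1°; Δs = -11/2·(1 − cos(π·0.8470)) = -10.3766; s = 11.0000 − 10.3766 = 0.6234
velocity in seg [331.9°–360°] (simple-harmonic), θ in radians: β = 23.8° = 0.4154 rad, B = 28.1° = 0.4904 rad; ds/dθ = (πh/(2B)) sin(πβ/B) = (π·(-11)/(2·0.4904)) sin(π·0.8470) = -16.292269 mm/rad

s = 0.6234, ds/dθ = -16.2923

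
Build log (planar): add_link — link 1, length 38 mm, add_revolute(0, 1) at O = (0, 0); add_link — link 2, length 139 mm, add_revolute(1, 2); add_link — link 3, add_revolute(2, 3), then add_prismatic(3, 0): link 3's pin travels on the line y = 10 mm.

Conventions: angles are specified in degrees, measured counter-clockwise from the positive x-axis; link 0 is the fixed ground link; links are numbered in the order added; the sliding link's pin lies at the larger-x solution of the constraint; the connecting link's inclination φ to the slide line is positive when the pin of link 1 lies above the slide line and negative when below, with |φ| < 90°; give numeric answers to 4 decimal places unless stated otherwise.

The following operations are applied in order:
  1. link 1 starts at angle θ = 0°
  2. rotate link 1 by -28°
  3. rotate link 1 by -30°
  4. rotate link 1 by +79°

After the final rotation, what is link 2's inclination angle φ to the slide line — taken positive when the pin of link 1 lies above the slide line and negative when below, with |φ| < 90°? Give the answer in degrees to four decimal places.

geometry: r = 38 mm, L = 139 mm, e = 10 mm; θ starts at 0°
rotate link 1 by -28°: θ ← 0° -28° = -28°
rotate link 1 by -30°: θ ← -28° -30° = -58°
rotate link 1 by +79°: θ ← -58° +79° = 21°
h = r sin θ − e = 13.617982 − 10 = 3.617982
sin φ = h / L = 3.617982 / 139 = 0.02602865
φ = arcsin(0.02602865) = 1.491500°

1.4915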